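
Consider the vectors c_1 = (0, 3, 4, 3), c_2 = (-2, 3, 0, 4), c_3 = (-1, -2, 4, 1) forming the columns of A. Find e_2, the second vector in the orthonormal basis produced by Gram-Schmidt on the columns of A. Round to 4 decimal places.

e_2 = (-0.4995, 0.2865, -0.6171, 0.5363)

e_1 = c_1/‖c_1‖ = (0, 3, 4, 3)/5.8310 = (0.0000, 0.5145, 0.6860, 0.5145).
r_{12} = e_1·c_2 = 3.6015.
u_2 = c_2 − 3.6015·e_1 = (-2.0000, 1.1471, -2.4706, 2.1471).
‖u_2‖ = 4.0037, so e_2 = (-0.4995, 0.2865, -0.6171, 0.5363).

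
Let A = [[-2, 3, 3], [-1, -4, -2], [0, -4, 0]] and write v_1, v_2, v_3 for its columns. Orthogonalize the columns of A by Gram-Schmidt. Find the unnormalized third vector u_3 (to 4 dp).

u_3 = (0.5572, -1.1144, 1.5323)

v_1 = (-2, -1, 0); ‖v_1‖ = 2.2361, so e_1 = (-0.8944, -0.4472, 0.0000).
e_1·v_2 = (-0.8944)·3 + (-0.4472)·(-4) + 0.0000·(-4) = -0.8944.
u_2 = v_2 + 0.8944·e_1 = (2.2000, -4.4000, -4.0000).
‖u_2‖ = 6.3403, so e_2 = (0.3470, -0.6940, -0.6309).
e_1·v_3 = (-0.8944)·3 + (-0.4472)·(-2) + 0.0000·0 = -1.7889; e_2·v_3 = 0.3470·3 + (-0.6940)·(-2) + (-0.6309)·0 = 2.4289.
u_3 = v_3 + 1.7889·e_1 − 2.4289·e_2 = (0.5572, -1.1144, 1.5323).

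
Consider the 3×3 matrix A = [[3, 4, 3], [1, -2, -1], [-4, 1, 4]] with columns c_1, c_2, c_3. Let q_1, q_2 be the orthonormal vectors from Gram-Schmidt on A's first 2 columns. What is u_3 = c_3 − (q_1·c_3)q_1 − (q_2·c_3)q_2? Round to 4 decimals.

q_1 = c_1/‖c_1‖ = (3, 1, -4)/5.0990 = (0.5883, 0.1961, -0.7845).
r_{12} = q_1·c_2 = 1.1767.
u_2 = c_2 − 1.1767·q_1 = (3.3077, -2.2308, 1.9231).
‖u_2‖ = 4.4289, so q_2 = (0.7468, -0.5037, 0.4342).
r_{13} = q_1·c_3 = -1.5689; r_{23} = q_2·c_3 = 4.4810.
u_3 = c_3 + 1.5689·q_1 − 4.4810·q_2 = (0.5765, 1.5647, 0.8235).

u_3 = (0.5765, 1.5647, 0.8235)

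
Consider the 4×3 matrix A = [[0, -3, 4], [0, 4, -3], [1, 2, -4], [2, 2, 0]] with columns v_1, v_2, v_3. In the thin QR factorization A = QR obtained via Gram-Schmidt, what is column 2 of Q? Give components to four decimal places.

v_1 = (0, 0, 1, 2); ‖v_1‖ = 2.2361, so q_1 = (0.0000, 0.0000, 0.4472, 0.8944).
q_1·v_2 = 0.0000·(-3) + 0.0000·4 + 0.4472·2 + 0.8944·2 = 2.6833.
u_2 = v_2 − 2.6833·q_1 = (-3.0000, 4.0000, 0.8000, -0.4000).
‖u_2‖ = 5.0794, so q_2 = (-0.5906, 0.7875, 0.1575, -0.0787).

q_2 = (-0.5906, 0.7875, 0.1575, -0.0787)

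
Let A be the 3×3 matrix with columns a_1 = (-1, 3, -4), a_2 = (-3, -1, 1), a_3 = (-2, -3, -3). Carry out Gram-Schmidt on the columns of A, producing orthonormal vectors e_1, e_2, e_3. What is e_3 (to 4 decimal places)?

e_3 = (0.0609, -0.7912, -0.6086)

a_1 = (-1, 3, -4); ‖a_1‖ = 5.0990, so e_1 = (-0.1961, 0.5883, -0.7845).
e_1·a_2 = (-0.1961)·(-3) + 0.5883·(-1) + (-0.7845)·1 = -0.7845.
u_2 = a_2 + 0.7845·e_1 = (-3.1538, -0.5385, 0.3846).
‖u_2‖ = 3.2225, so e_2 = (-0.9787, -0.1671, 0.1194).
e_1·a_3 = (-0.1961)·(-2) + 0.5883·(-3) + (-0.7845)·(-3) = 0.9806; e_2·a_3 = (-0.9787)·(-2) + (-0.1671)·(-3) + 0.1194·(-3) = 2.1006.
u_3 = a_3 − 0.9806·e_1 − 2.1006·e_2 = (0.2481, -3.2259, -2.4815).
‖u_3‖ = 4.0775, so e_3 = (0.0609, -0.7912, -0.6086).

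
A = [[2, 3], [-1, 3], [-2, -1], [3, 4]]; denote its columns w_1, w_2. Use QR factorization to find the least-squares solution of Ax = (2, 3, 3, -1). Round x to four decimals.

x = (-1.2199, 0.8211)

e_1 = w_1/‖w_1‖ = (2, -1, -2, 3)/4.2426 = (0.4714, -0.2357, -0.4714, 0.7071).
r_{12} = e_1·w_2 = 4.0069.
u_2 = w_2 − 4.0069·e_1 = (1.1111, 3.9444, 0.8889, 1.1667).
‖u_2‖ = 4.3525, so e_2 = (0.2553, 0.9062, 0.2042, 0.2680).
Qᵀb = (-1.8856, 3.5739).
Back-substitute: x_2 = 3.5739/4.3525 = 0.8211.
x_1 = (-1.8856 − 4.0069·0.8211)/4.2426 = -1.2199.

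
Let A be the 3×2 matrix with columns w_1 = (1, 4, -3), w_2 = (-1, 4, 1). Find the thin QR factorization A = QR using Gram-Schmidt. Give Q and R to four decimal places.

w_1 = (1, 4, -3); ‖w_1‖ = 5.0990, so q_1 = (0.1961, 0.7845, -0.5883).
q_1·w_2 = 0.1961·(-1) + 0.7845·4 + (-0.5883)·1 = 2.3534.
u_2 = w_2 − 2.3534·q_1 = (-1.4615, 2.1538, 2.3846).
‖u_2‖ = 3.5301, so q_2 = (-0.4140, 0.6101, 0.6755).

Q = [[0.1961, -0.4140], [0.7845, 0.6101], [-0.5883, 0.6755]], R = [[5.0990, 2.3534], [0.0000, 3.5301]]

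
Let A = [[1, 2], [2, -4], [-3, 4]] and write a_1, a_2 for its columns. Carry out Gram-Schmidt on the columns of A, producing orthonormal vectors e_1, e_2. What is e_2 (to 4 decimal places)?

e_1 = a_1/‖a_1‖ = (1, 2, -3)/3.7417 = (0.2673, 0.5345, -0.8018).
r_{12} = e_1·a_2 = -4.8107.
u_2 = a_2 + 4.8107·e_1 = (3.2857, -1.4286, 0.1429).
‖u_2‖ = 3.5857, so e_2 = (0.9163, -0.3984, 0.0398).

e_2 = (0.9163, -0.3984, 0.0398)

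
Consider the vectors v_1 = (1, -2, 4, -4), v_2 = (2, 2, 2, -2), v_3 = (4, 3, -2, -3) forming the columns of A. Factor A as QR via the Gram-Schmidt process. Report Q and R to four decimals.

v_1 = (1, -2, 4, -4); ‖v_1‖ = 6.0828, so q_1 = (0.1644, -0.3288, 0.6576, -0.6576).
q_1·v_2 = 0.1644·2 + (-0.3288)·2 + 0.6576·2 + (-0.6576)·(-2) = 2.3016.
u_2 = v_2 − 2.3016·q_1 = (1.6216, 2.7568, 0.4865, -0.4865).
‖u_2‖ = 3.2715, so q_2 = (0.4957, 0.8427, 0.1487, -0.1487).
q_1·v_3 = 0.1644·4 + (-0.3288)·3 + 0.6576·(-2) + (-0.6576)·(-3) = 0.3288; q_2·v_3 = 0.4957·4 + 0.8427·3 + 0.1487·(-2) + (-0.1487)·(-3) = 4.6594.
u_3 = v_3 − 0.3288·q_1 − 4.6594·q_2 = (1.6364, -0.8182, -2.9091, -2.0909).
‖u_3‖ = 4.0227, so q_3 = (0.4068, -0.2034, -0.7232, -0.5198).

Q = [[0.1644, 0.4957, 0.4068], [-0.3288, 0.8427, -0.2034], [0.6576, 0.1487, -0.7232], [-0.6576, -0.1487, -0.5198]], R = [[6.0828, 2.3016, 0.3288], [0.0000, 3.2715, 4.6594], [0.0000, 0.0000, 4.0227]]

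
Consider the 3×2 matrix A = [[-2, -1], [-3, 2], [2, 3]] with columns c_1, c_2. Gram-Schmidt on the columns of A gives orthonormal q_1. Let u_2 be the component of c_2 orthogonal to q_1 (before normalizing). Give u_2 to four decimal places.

u_2 = (-0.7647, 2.3529, 2.7647)

q_1 = c_1/‖c_1‖ = (-2, -3, 2)/4.1231 = (-0.4851, -0.7276, 0.4851).
r_{12} = q_1·c_2 = 0.4851.
u_2 = c_2 − 0.4851·q_1 = (-0.7647, 2.3529, 2.7647).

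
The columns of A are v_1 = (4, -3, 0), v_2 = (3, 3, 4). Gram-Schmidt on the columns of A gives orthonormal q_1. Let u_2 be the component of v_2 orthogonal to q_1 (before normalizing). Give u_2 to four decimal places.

v_1 = (4, -3, 0); ‖v_1‖ = 5.0000, so q_1 = (0.8000, -0.6000, 0.0000).
q_1·v_2 = 0.8000·3 + (-0.6000)·3 + 0.0000·4 = 0.6000.
u_2 = v_2 − 0.6000·q_1 = (2.5200, 3.3600, 4.0000).

u_2 = (2.5200, 3.3600, 4.0000)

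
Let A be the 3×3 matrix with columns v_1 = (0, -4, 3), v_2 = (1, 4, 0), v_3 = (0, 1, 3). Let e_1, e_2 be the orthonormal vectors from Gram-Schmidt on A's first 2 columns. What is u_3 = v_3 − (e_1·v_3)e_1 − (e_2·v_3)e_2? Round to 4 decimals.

v_1 = (0, -4, 3); ‖v_1‖ = 5.0000, so e_1 = (0.0000, -0.8000, 0.6000).
e_1·v_2 = 0.0000·1 + (-0.8000)·4 + 0.6000·0 = -3.2000.
u_2 = v_2 + 3.2000·e_1 = (1.0000, 1.4400, 1.9200).
‖u_2‖ = 2.6000, so e_2 = (0.3846, 0.5538, 0.7385).
e_1·v_3 = 0.0000·0 + (-0.8000)·1 + 0.6000·3 = 1.0000; e_2·v_3 = 0.3846·0 + 0.5538·1 + 0.7385·3 = 2.7692.
u_3 = v_3 − 1.0000·e_1 − 2.7692·e_2 = (-1.0651, 0.2663, 0.3550).

u_3 = (-1.0651, 0.2663, 0.3550)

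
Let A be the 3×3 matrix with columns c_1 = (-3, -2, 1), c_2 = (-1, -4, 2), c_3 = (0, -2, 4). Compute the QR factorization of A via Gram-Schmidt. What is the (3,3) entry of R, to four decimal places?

e_1 = c_1/‖c_1‖ = (-3, -2, 1)/3.7417 = (-0.8018, -0.5345, 0.2673).
r_{12} = e_1·c_2 = 3.4744.
u_2 = c_2 − 3.4744·e_1 = (1.7857, -2.1429, 1.0714).
‖u_2‖ = 2.9881, so e_2 = (0.5976, -0.7171, 0.3586).
r_{13} = e_1·c_3 = 2.1381; r_{23} = e_2·c_3 = 2.8685.
u_3 = c_3 − 2.1381·e_1 − 2.8685·e_2 = (0.0000, 1.2000, 2.4000).
r_{33} = ‖u_3‖ = 2.6833.

r_{33} = 2.6833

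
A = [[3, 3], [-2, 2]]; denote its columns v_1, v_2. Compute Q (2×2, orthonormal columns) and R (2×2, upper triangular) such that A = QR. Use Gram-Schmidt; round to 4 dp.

v_1 = (3, -2); ‖v_1‖ = 3.6056, so e_1 = (0.8321, -0.5547).
e_1·v_2 = 0.8321·3 + (-0.5547)·2 = 1.3868.
u_2 = v_2 − 1.3868·e_1 = (1.8462, 2.7692).
‖u_2‖ = 3.3282, so e_2 = (0.5547, 0.8321).

Q = [[0.8321, 0.5547], [-0.5547, 0.8321]], R = [[3.6056, 1.3868], [0.0000, 3.3282]]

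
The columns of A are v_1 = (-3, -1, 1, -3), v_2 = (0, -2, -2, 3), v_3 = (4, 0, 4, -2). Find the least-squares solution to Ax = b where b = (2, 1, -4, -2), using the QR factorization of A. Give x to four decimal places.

e_1 = v_1/‖v_1‖ = (-3, -1, 1, -3)/4.4721 = (-0.6708, -0.2236, 0.2236, -0.6708).
r_{12} = e_1·v_2 = -2.0125.
u_2 = v_2 + 2.0125·e_1 = (-1.3500, -2.4500, -1.5500, 1.6500).
‖u_2‖ = 3.5986, so e_2 = (-0.3751, -0.6808, -0.4307, 0.4585).
r_{13} = e_1·v_3 = -0.4472; r_{23} = e_2·v_3 = -4.1405.
u_3 = v_3 + 0.4472·e_1 + 4.1405·e_2 = (2.1467, -2.9189, 2.3166, -0.4015).
‖u_3‖ = 4.3193, so e_3 = (0.4970, -0.6758, 0.5363, -0.0930).
Qᵀb = (-1.1180, -0.6252, -1.6412).
Back-substitute: x_3 = -1.6412/4.3193 = -0.3800.
x_2 = (-0.6252 + 4.1405·(-0.3800))/3.5986 = -0.6109.
x_1 = (-1.1180 + 2.0125·(-0.6109) + 0.4472·(-0.3800))/4.4721 = -0.5629.

x = (-0.5629, -0.6109, -0.3800)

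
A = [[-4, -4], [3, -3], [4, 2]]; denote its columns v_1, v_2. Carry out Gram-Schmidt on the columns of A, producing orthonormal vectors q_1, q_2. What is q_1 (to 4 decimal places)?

v_1 = (-4, 3, 4); ‖v_1‖ = 6.4031, so q_1 = (-0.6247, 0.4685, 0.6247).

q_1 = (-0.6247, 0.4685, 0.6247)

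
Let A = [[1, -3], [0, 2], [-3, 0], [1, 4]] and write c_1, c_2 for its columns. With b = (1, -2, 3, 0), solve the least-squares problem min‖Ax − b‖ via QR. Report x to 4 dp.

c_1 = (1, 0, -3, 1); ‖c_1‖ = 3.3166, so e_1 = (0.3015, 0.0000, -0.9045, 0.3015).
e_1·c_2 = 0.3015·(-3) + 0.0000·2 + (-0.9045)·0 + 0.3015·4 = 0.3015.
u_2 = c_2 − 0.3015·e_1 = (-3.0909, 2.0000, 0.2727, 3.9091).
‖u_2‖ = 5.3767, so e_2 = (-0.5749, 0.3720, 0.0507, 0.7270).
Qᵀb = (-2.4121, -1.1666).
Back-substitute: x_2 = -1.1666/5.3767 = -0.2170.
x_1 = (-2.4121 − 0.3015·(-0.2170))/3.3166 = -0.7075.

x = (-0.7075, -0.2170)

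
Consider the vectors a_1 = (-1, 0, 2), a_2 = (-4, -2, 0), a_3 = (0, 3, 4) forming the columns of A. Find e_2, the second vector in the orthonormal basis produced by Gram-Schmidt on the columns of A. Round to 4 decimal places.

a_1 = (-1, 0, 2); ‖a_1‖ = 2.2361, so e_1 = (-0.4472, 0.0000, 0.8944).
e_1·a_2 = (-0.4472)·(-4) + 0.0000·(-2) + 0.8944·0 = 1.7889.
u_2 = a_2 − 1.7889·e_1 = (-3.2000, -2.0000, -1.6000).
‖u_2‖ = 4.0988, so e_2 = (-0.7807, -0.4880, -0.3904).

e_2 = (-0.7807, -0.4880, -0.3904)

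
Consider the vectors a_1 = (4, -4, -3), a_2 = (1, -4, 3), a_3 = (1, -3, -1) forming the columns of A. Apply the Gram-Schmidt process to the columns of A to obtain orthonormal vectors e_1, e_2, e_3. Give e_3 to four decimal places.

e_3 = (-0.7807, -0.4880, -0.3904)

e_1 = a_1/‖a_1‖ = (4, -4, -3)/6.4031 = (0.6247, -0.6247, -0.4685).
r_{12} = e_1·a_2 = 1.7179.
u_2 = a_2 − 1.7179·e_1 = (-0.0732, -2.9268, 3.8049).
‖u_2‖ = 4.8009, so e_2 = (-0.0152, -0.6096, 0.7925).
r_{13} = e_1·a_3 = 2.9673; r_{23} = e_2·a_3 = 1.0211.
u_3 = a_3 − 2.9673·e_1 − 1.0211·e_2 = (-0.8381, -0.5238, -0.4190).
‖u_3‖ = 1.0735, so e_3 = (-0.7807, -0.4880, -0.3904).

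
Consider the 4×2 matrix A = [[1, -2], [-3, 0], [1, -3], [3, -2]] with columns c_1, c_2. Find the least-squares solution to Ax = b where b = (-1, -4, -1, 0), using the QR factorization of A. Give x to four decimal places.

x = (1.0274, 0.9589)

c_1 = (1, -3, 1, 3); ‖c_1‖ = 4.4721, so e_1 = (0.2236, -0.6708, 0.2236, 0.6708).
e_1·c_2 = 0.2236·(-2) + (-0.6708)·0 + 0.2236·(-3) + 0.6708·(-2) = -2.4597.
u_2 = c_2 + 2.4597·e_1 = (-1.4500, -1.6500, -2.4500, -0.3500).
‖u_2‖ = 3.3091, so e_2 = (-0.4382, -0.4986, -0.7404, -0.1058).
Qᵀb = (2.2361, 3.1731).
Back-substitute: x_2 = 3.1731/3.3091 = 0.9589.
x_1 = (2.2361 + 2.4597·0.9589)/4.4721 = 1.0274.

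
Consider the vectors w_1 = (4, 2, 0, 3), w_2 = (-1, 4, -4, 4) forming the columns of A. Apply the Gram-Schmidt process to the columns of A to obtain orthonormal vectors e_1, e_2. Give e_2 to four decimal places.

e_2 = (-0.5060, 0.4570, -0.6311, 0.3700)

e_1 = w_1/‖w_1‖ = (4, 2, 0, 3)/5.3852 = (0.7428, 0.3714, 0.0000, 0.5571).
r_{12} = e_1·w_2 = 2.9711.
u_2 = w_2 − 2.9711·e_1 = (-3.2069, 2.8966, -4.0000, 2.3448).
‖u_2‖ = 6.3382, so e_2 = (-0.5060, 0.4570, -0.6311, 0.3700).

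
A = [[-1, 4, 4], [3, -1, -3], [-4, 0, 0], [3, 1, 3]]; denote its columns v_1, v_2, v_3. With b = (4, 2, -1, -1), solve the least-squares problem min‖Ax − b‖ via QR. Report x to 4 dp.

x = (0.2059, 2.3272, -1.2757)

v_1 = (-1, 3, -4, 3); ‖v_1‖ = 5.9161, so q_1 = (-0.1690, 0.5071, -0.6761, 0.5071).
q_1·v_2 = (-0.1690)·4 + 0.5071·(-1) + (-0.6761)·0 + 0.5071·1 = -0.6761.
u_2 = v_2 + 0.6761·q_1 = (3.8857, -0.6571, -0.4571, 1.3429).
‖u_2‖ = 4.1884, so q_2 = (0.9277, -0.1569, -0.1091, 0.3206).
q_1·v_3 = (-0.1690)·4 + 0.5071·(-3) + (-0.6761)·0 + 0.5071·3 = -0.6761; q_2·v_3 = 0.9277·4 + (-0.1569)·(-3) + (-0.1091)·0 + 0.3206·3 = 5.1434.
u_3 = v_3 + 0.6761·q_1 − 5.1434·q_2 = (-0.8860, -1.8502, 0.1042, 1.6938).
‖u_3‖ = 2.6623, so q_3 = (-0.3328, -0.6949, 0.0392, 0.6362).
Qᵀb = (0.5071, 3.1857, -3.3964).
Back-substitute: x_3 = -3.3964/2.6623 = -1.2757.
x_2 = (3.1857 − 5.1434·(-1.2757))/4.1884 = 2.3272.
x_1 = (0.5071 + 0.6761·2.3272 + 0.6761·(-1.2757))/5.9161 = 0.2059.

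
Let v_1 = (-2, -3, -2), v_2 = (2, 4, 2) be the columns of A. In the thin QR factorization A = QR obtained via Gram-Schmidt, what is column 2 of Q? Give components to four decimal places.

q_1 = v_1/‖v_1‖ = (-2, -3, -2)/4.1231 = (-0.4851, -0.7276, -0.4851).
r_{12} = q_1·v_2 = -4.8507.
u_2 = v_2 + 4.8507·q_1 = (-0.3529, 0.4706, -0.3529).
‖u_2‖ = 0.6860, so q_2 = (-0.5145, 0.6860, -0.5145).

q_2 = (-0.5145, 0.6860, -0.5145)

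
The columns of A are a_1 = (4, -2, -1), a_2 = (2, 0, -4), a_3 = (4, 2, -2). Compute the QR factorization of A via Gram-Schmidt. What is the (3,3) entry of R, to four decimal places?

r_{33} = 3.1300

e_1 = a_1/‖a_1‖ = (4, -2, -1)/4.5826 = (0.8729, -0.4364, -0.2182).
r_{12} = e_1·a_2 = 2.6186.
u_2 = a_2 − 2.6186·e_1 = (-0.2857, 1.1429, -3.4286).
‖u_2‖ = 3.6253, so e_2 = (-0.0788, 0.3152, -0.9457).
r_{13} = e_1·a_3 = 3.0551; r_{23} = e_2·a_3 = 2.2067.
u_3 = a_3 − 3.0551·e_1 − 2.2067·e_2 = (1.5072, 2.6377, 0.7536).
r_{33} = ‖u_3‖ = 3.1300.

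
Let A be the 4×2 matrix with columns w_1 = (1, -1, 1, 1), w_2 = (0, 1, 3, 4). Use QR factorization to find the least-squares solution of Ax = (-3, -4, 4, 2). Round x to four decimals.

x = (1.2647, 0.3235)

e_1 = w_1/‖w_1‖ = (1, -1, 1, 1)/2.0000 = (0.5000, -0.5000, 0.5000, 0.5000).
r_{12} = e_1·w_2 = 3.0000.
u_2 = w_2 − 3.0000·e_1 = (-1.5000, 2.5000, 1.5000, 2.5000).
‖u_2‖ = 4.1231, so e_2 = (-0.3638, 0.6063, 0.3638, 0.6063).
Qᵀb = (3.5000, 1.3339).
Back-substitute: x_2 = 1.3339/4.1231 = 0.3235.
x_1 = (3.5000 − 3.0000·0.3235)/2.0000 = 1.2647.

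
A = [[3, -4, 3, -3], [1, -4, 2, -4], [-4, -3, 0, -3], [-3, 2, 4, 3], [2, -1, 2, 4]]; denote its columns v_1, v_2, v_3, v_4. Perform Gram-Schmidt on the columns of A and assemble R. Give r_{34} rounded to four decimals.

v_1 = (3, 1, -4, -3, 2); ‖v_1‖ = 6.2450, so q_1 = (0.4804, 0.1601, -0.6405, -0.4804, 0.3203).
q_1·v_2 = 0.4804·(-4) + 0.1601·(-4) + (-0.6405)·(-3) + (-0.4804)·2 + 0.3203·(-1) = -1.9215.
u_2 = v_2 + 1.9215·q_1 = (-3.0769, -3.6923, -4.2308, 1.0769, -0.3846).
‖u_2‖ = 6.5044, so q_2 = (-0.4730, -0.5677, -0.6504, 0.1656, -0.0591).
q_1·v_3 = 0.4804·3 + 0.1601·2 + (-0.6405)·0 + (-0.4804)·4 + 0.3203·2 = 0.4804; q_2·v_3 = (-0.4730)·3 + (-0.5677)·2 + (-0.6504)·0 + 0.1656·4 + (-0.0591)·2 = -2.0105.
u_3 = v_3 − 0.4804·q_1 + 2.0105·q_2 = (1.8182, 0.7818, -1.0000, 4.5636, 1.7273).
‖u_3‖ = 5.3598, so q_3 = (0.3392, 0.1459, -0.1866, 0.8515, 0.3223).
r_{34} = q_3·v_4 = 2.8020.

r_{34} = 2.8020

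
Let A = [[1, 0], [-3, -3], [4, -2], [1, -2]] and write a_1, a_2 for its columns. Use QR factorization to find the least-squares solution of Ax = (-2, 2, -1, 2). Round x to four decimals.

x = (-0.3886, -0.4934)

q_1 = a_1/‖a_1‖ = (1, -3, 4, 1)/5.1962 = (0.1925, -0.5774, 0.7698, 0.1925).
r_{12} = q_1·a_2 = -0.1925.
u_2 = a_2 + 0.1925·q_1 = (0.0370, -3.1111, -1.8519, -1.9630).
‖u_2‖ = 4.1186, so q_2 = (0.0090, -0.7554, -0.4496, -0.4766).
Qᵀb = (-1.9245, -2.0323).
Back-substitute: x_2 = -2.0323/4.1186 = -0.4934.
x_1 = (-1.9245 + 0.1925·(-0.4934))/5.1962 = -0.3886.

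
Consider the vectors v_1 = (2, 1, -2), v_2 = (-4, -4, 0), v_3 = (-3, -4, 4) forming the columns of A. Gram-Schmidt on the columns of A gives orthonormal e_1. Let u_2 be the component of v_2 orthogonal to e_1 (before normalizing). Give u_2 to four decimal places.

u_2 = (-1.3333, -2.6667, -2.6667)

v_1 = (2, 1, -2); ‖v_1‖ = 3.0000, so e_1 = (0.6667, 0.3333, -0.6667).
e_1·v_2 = 0.6667·(-4) + 0.3333·(-4) + (-0.6667)·0 = -4.0000.
u_2 = v_2 + 4.0000·e_1 = (-1.3333, -2.6667, -2.6667).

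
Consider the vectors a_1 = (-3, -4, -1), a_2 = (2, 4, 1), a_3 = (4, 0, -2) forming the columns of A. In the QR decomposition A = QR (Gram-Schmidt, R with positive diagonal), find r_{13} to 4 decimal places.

r_{13} = -1.9612

a_1 = (-3, -4, -1); ‖a_1‖ = 5.0990, so q_1 = (-0.5883, -0.7845, -0.1961).
r_{13} = q_1·a_3 = -1.9612.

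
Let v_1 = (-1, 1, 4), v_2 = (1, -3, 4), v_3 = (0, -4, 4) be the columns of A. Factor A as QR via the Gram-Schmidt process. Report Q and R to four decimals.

e_1 = v_1/‖v_1‖ = (-1, 1, 4)/4.2426 = (-0.2357, 0.2357, 0.9428).
r_{12} = e_1·v_2 = 2.8284.
u_2 = v_2 − 2.8284·e_1 = (1.6667, -3.6667, 1.3333).
‖u_2‖ = 4.2426, so e_2 = (0.3928, -0.8642, 0.3143).
r_{13} = e_1·v_3 = 2.8284; r_{23} = e_2·v_3 = 4.7140.
u_3 = v_3 − 2.8284·e_1 − 4.7140·e_2 = (-1.1852, -0.5926, -0.1481).
‖u_3‖ = 1.3333, so e_3 = (-0.8889, -0.4444, -0.1111).

Q = [[-0.2357, 0.3928, -0.8889], [0.2357, -0.8642, -0.4444], [0.9428, 0.3143, -0.1111]], R = [[4.2426, 2.8284, 2.8284], [0.0000, 4.2426, 4.7140], [0.0000, 0.0000, 1.3333]]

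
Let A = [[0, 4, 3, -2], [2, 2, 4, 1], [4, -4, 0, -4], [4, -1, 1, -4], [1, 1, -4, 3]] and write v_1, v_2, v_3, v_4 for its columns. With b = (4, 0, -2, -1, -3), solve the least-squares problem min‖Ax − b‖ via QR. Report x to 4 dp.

x = (-0.7068, 0.4582, 0.2663, -0.5887)

v_1 = (0, 2, 4, 4, 1); ‖v_1‖ = 6.0828, so q_1 = (0.0000, 0.3288, 0.6576, 0.6576, 0.1644).
q_1·v_2 = 0.0000·4 + 0.3288·2 + 0.6576·(-4) + 0.6576·(-1) + 0.1644·1 = -2.4660.
u_2 = v_2 + 2.4660·q_1 = (4.0000, 2.8108, -2.3784, 0.6216, 1.4054).
‖u_2‖ = 5.6497, so q_2 = (0.7080, 0.4975, -0.4210, 0.1100, 0.2488).
q_1·v_3 = 0.0000·3 + 0.3288·4 + 0.6576·0 + 0.6576·1 + 0.1644·(-4) = 1.3152; q_2·v_3 = 0.7080·3 + 0.4975·4 + (-0.4210)·0 + 0.1100·1 + 0.2488·(-4) = 3.2291.
u_3 = v_3 − 1.3152·q_1 − 3.2291·q_2 = (0.7138, 1.9610, 0.4945, -0.2202, -5.0195).
‖u_3‖ = 5.4629, so q_3 = (0.1307, 0.3590, 0.0905, -0.0403, -0.9188).
q_1·v_4 = 0.0000·(-2) + 0.3288·1 + 0.6576·(-4) + 0.6576·(-4) + 0.1644·3 = -4.4388; q_2·v_4 = 0.7080·(-2) + 0.4975·1 + (-0.4210)·(-4) + 0.1100·(-4) + 0.2488·3 = 1.0716; q_3·v_4 = 0.1307·(-2) + 0.3590·1 + 0.0905·(-4) + (-0.0403)·(-4) + (-0.9188)·3 = -2.8597.
u_4 = v_4 + 4.4388·q_1 − 1.0716·q_2 + 2.8597·q_3 = (-2.3850, 2.9529, -0.3711, -1.3142, 0.8356).
‖u_4‖ = 4.1196, so q_4 = (-0.5789, 0.7168, -0.0901, -0.3190, 0.2028).
Qᵀb = (-2.4660, 2.8177, 3.1384, -2.4251).
Back-substitute: x_4 = -2.4251/4.1196 = -0.5887.
x_3 = (3.1384 + 2.8597·(-0.5887))/5.4629 = 0.2663.
x_2 = (2.8177 − 3.2291·0.2663 − 1.0716·(-0.5887))/5.6497 = 0.4582.
x_1 = (-2.4660 + 2.4660·0.4582 − 1.3152·0.2663 + 4.4388·(-0.5887))/6.0828 = -0.7068.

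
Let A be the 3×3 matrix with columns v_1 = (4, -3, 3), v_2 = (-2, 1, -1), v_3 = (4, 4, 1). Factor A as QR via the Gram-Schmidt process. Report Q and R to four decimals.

v_1 = (4, -3, 3); ‖v_1‖ = 5.8310, so q_1 = (0.6860, -0.5145, 0.5145).
q_1·v_2 = 0.6860·(-2) + (-0.5145)·1 + 0.5145·(-1) = -2.4010.
u_2 = v_2 + 2.4010·q_1 = (-0.3529, -0.2353, 0.2353).
‖u_2‖ = 0.4851, so q_2 = (-0.7276, -0.4851, 0.4851).
q_1·v_3 = 0.6860·4 + (-0.5145)·4 + 0.5145·1 = 1.2005; q_2·v_3 = (-0.7276)·4 + (-0.4851)·4 + 0.4851·1 = -4.3656.
u_3 = v_3 − 1.2005·q_1 + 4.3656·q_2 = (0.0000, 2.5000, 2.5000).
‖u_3‖ = 3.5355, so q_3 = (0.0000, 0.7071, 0.7071).

Q = [[0.6860, -0.7276, 0.0000], [-0.5145, -0.4851, 0.7071], [0.5145, 0.4851, 0.7071]], R = [[5.8310, -2.4010, 1.2005], [0.0000, 0.4851, -4.3656], [0.0000, 0.0000, 3.5355]]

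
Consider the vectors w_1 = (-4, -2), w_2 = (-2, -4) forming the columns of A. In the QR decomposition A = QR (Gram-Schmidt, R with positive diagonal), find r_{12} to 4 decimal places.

w_1 = (-4, -2); ‖w_1‖ = 4.4721, so e_1 = (-0.8944, -0.4472).
r_{12} = e_1·w_2 = 3.5777.

r_{12} = 3.5777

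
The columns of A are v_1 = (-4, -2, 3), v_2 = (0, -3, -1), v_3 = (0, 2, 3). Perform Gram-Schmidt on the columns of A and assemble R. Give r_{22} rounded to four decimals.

r_{22} = 3.1128

e_1 = v_1/‖v_1‖ = (-4, -2, 3)/5.3852 = (-0.7428, -0.3714, 0.5571).
r_{12} = e_1·v_2 = 0.5571.
u_2 = v_2 − 0.5571·e_1 = (0.4138, -2.7931, -1.3103).
r_{22} = ‖u_2‖ = 3.1128.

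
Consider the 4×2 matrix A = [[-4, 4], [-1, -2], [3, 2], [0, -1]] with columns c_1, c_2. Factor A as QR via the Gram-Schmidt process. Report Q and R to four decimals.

e_1 = c_1/‖c_1‖ = (-4, -1, 3, 0)/5.0990 = (-0.7845, -0.1961, 0.5883, 0.0000).
r_{12} = e_1·c_2 = -1.5689.
u_2 = c_2 + 1.5689·e_1 = (2.7692, -2.3077, 2.9231, -1.0000).
‖u_2‖ = 4.7475, so e_2 = (0.5833, -0.4861, 0.6157, -0.2106).

Q = [[-0.7845, 0.5833], [-0.1961, -0.4861], [0.5883, 0.6157], [0.0000, -0.2106]], R = [[5.0990, -1.5689], [0.0000, 4.7475]]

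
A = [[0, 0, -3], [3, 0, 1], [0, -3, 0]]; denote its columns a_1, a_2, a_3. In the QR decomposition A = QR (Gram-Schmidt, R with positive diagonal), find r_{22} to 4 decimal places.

a_1 = (0, 3, 0); ‖a_1‖ = 3.0000, so e_1 = (0.0000, 1.0000, 0.0000).
e_1·a_2 = 0.0000·0 + 1.0000·0 + 0.0000·(-3) = 0.0000.
u_2 = a_2 + 0.0000·e_1 = (0.0000, 0.0000, -3.0000).
r_{22} = ‖u_2‖ = 3.0000.

r_{22} = 3.0000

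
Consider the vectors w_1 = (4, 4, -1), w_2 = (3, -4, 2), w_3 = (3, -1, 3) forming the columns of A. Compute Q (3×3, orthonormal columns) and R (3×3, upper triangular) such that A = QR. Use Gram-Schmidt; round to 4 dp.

w_1 = (4, 4, -1); ‖w_1‖ = 5.7446, so q_1 = (0.6963, 0.6963, -0.1741).
q_1·w_2 = 0.6963·3 + 0.6963·(-4) + (-0.1741)·2 = -1.0445.
u_2 = w_2 + 1.0445·q_1 = (3.7273, -3.2727, 1.8182).
‖u_2‖ = 5.2829, so q_2 = (0.7055, -0.6195, 0.3442).
q_1·w_3 = 0.6963·3 + 0.6963·(-1) + (-0.1741)·3 = 0.8704; q_2·w_3 = 0.7055·3 + (-0.6195)·(-1) + 0.3442·3 = 3.7686.
u_3 = w_3 − 0.8704·q_1 − 3.7686·q_2 = (-0.2649, 0.7286, 1.8545).
‖u_3‖ = 2.0100, so q_3 = (-0.1318, 0.3625, 0.9226).

Q = [[0.6963, 0.7055, -0.1318], [0.6963, -0.6195, 0.3625], [-0.1741, 0.3442, 0.9226]], R = [[5.7446, -1.0445, 0.8704], [0.0000, 5.2829, 3.7686], [0.0000, 0.0000, 2.0100]]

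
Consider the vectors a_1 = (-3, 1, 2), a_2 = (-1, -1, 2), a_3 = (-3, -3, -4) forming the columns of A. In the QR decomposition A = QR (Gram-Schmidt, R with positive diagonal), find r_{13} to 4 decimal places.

a_1 = (-3, 1, 2); ‖a_1‖ = 3.7417, so e_1 = (-0.8018, 0.2673, 0.5345).
r_{13} = e_1·a_3 = -0.5345.

r_{13} = -0.5345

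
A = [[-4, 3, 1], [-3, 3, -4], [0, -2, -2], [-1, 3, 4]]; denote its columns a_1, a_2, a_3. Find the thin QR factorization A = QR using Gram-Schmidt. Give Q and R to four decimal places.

q_1 = a_1/‖a_1‖ = (-4, -3, 0, -1)/5.0990 = (-0.7845, -0.5883, 0.0000, -0.1961).
r_{12} = q_1·a_2 = -4.7068.
u_2 = a_2 + 4.7068·q_1 = (-0.6923, 0.2308, -2.0000, 2.0769).
‖u_2‖ = 2.9742, so q_2 = (-0.2328, 0.0776, -0.6724, 0.6983).
r_{13} = q_1·a_3 = 0.7845; r_{23} = q_2·a_3 = 3.5950.
u_3 = a_3 − 0.7845·q_1 − 3.5950·q_2 = (2.4522, -3.8174, 0.4174, 1.6435).
‖u_3‖ = 4.8436, so q_3 = (0.5063, -0.7881, 0.0862, 0.3393).

Q = [[-0.7845, -0.2328, 0.5063], [-0.5883, 0.0776, -0.7881], [0.0000, -0.6724, 0.0862], [-0.1961, 0.6983, 0.3393]], R = [[5.0990, -4.7068, 0.7845], [0.0000, 2.9742, 3.5950], [0.0000, 0.0000, 4.8436]]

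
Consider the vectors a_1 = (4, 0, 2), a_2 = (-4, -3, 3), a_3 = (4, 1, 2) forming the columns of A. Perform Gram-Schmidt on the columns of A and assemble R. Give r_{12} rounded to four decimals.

a_1 = (4, 0, 2); ‖a_1‖ = 4.4721, so e_1 = (0.8944, 0.0000, 0.4472).
r_{12} = e_1·a_2 = -2.2361.

r_{12} = -2.2361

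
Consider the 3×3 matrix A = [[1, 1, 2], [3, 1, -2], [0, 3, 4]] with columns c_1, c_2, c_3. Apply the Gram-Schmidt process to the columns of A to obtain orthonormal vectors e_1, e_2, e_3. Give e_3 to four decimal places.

e_3 = (0.9283, -0.3094, -0.2063)

e_1 = c_1/‖c_1‖ = (1, 3, 0)/3.1623 = (0.3162, 0.9487, 0.0000).
r_{12} = e_1·c_2 = 1.2649.
u_2 = c_2 − 1.2649·e_1 = (0.6000, -0.2000, 3.0000).
‖u_2‖ = 3.0659, so e_2 = (0.1957, -0.0652, 0.9785).
r_{13} = e_1·c_3 = -1.2649; r_{23} = e_2·c_3 = 4.4358.
u_3 = c_3 + 1.2649·e_1 − 4.4358·e_2 = (1.5319, -0.5106, -0.3404).
‖u_3‖ = 1.6503, so e_3 = (0.9283, -0.3094, -0.2063).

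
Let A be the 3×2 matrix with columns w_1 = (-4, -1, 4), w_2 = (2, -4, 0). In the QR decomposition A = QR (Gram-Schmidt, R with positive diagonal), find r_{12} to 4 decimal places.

r_{12} = -0.6963

e_1 = w_1/‖w_1‖ = (-4, -1, 4)/5.7446 = (-0.6963, -0.1741, 0.6963).
r_{12} = e_1·w_2 = -0.6963.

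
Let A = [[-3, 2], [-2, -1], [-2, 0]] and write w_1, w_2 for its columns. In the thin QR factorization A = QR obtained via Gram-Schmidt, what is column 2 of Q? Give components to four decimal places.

q_1 = w_1/‖w_1‖ = (-3, -2, -2)/4.1231 = (-0.7276, -0.4851, -0.4851).
r_{12} = q_1·w_2 = -0.9701.
u_2 = w_2 + 0.9701·q_1 = (1.2941, -1.4706, -0.4706).
‖u_2‖ = 2.0147, so q_2 = (0.6424, -0.7299, -0.2336).

q_2 = (0.6424, -0.7299, -0.2336)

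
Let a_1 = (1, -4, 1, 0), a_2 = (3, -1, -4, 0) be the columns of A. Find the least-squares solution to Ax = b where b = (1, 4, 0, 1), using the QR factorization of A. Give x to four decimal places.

x = (-0.8431, 0.0588)

a_1 = (1, -4, 1, 0); ‖a_1‖ = 4.2426, so q_1 = (0.2357, -0.9428, 0.2357, 0.0000).
q_1·a_2 = 0.2357·3 + (-0.9428)·(-1) + 0.2357·(-4) + 0.0000·0 = 0.7071.
u_2 = a_2 − 0.7071·q_1 = (2.8333, -0.3333, -4.1667, 0.0000).
‖u_2‖ = 5.0498, so q_2 = (0.5611, -0.0660, -0.8251, 0.0000).
Qᵀb = (-3.5355, 0.2970).
Back-substitute: x_2 = 0.2970/5.0498 = 0.0588.
x_1 = (-3.5355 − 0.7071·0.0588)/4.2426 = -0.8431.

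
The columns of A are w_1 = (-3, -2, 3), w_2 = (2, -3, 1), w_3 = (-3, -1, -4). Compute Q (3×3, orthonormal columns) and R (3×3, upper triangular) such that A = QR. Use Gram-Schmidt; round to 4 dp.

q_1 = w_1/‖w_1‖ = (-3, -2, 3)/4.6904 = (-0.6396, -0.4264, 0.6396).
r_{12} = q_1·w_2 = 0.6396.
u_2 = w_2 − 0.6396·q_1 = (2.4091, -2.7273, 0.5909).
‖u_2‖ = 3.6866, so q_2 = (0.6535, -0.7398, 0.1603).
r_{13} = q_1·w_3 = -0.2132; r_{23} = q_2·w_3 = -1.8618.
u_3 = w_3 + 0.2132·q_1 + 1.8618·q_2 = (-1.9197, -2.4682, -3.5652).
‖u_3‖ = 4.7422, so q_3 = (-0.4048, -0.5205, -0.7518).

Q = [[-0.6396, 0.6535, -0.4048], [-0.4264, -0.7398, -0.5205], [0.6396, 0.1603, -0.7518]], R = [[4.6904, 0.6396, -0.2132], [0.0000, 3.6866, -1.8618], [0.0000, 0.0000, 4.7422]]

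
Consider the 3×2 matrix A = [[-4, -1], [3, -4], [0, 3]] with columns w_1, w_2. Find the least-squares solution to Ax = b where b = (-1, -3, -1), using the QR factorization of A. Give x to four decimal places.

x = (-0.0853, 0.3584)

w_1 = (-4, 3, 0); ‖w_1‖ = 5.0000, so e_1 = (-0.8000, 0.6000, 0.0000).
e_1·w_2 = (-0.8000)·(-1) + 0.6000·(-4) + 0.0000·3 = -1.6000.
u_2 = w_2 + 1.6000·e_1 = (-2.2800, -3.0400, 3.0000).
‖u_2‖ = 4.8415, so e_2 = (-0.4709, -0.6279, 0.6196).
Qᵀb = (-1.0000, 1.7350).
Back-substitute: x_2 = 1.7350/4.8415 = 0.3584.
x_1 = (-1.0000 + 1.6000·0.3584)/5.0000 = -0.0853.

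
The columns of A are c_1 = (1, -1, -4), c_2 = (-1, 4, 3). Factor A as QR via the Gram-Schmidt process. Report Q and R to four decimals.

Q = [[0.2357, -0.0176], [-0.2357, 0.9689], [-0.9428, -0.2466]], R = [[4.2426, -4.0069], [0.0000, 3.1535]]

c_1 = (1, -1, -4); ‖c_1‖ = 4.2426, so e_1 = (0.2357, -0.2357, -0.9428).
e_1·c_2 = 0.2357·(-1) + (-0.2357)·4 + (-0.9428)·3 = -4.0069.
u_2 = c_2 + 4.0069·e_1 = (-0.0556, 3.0556, -0.7778).
‖u_2‖ = 3.1535, so e_2 = (-0.0176, 0.9689, -0.2466).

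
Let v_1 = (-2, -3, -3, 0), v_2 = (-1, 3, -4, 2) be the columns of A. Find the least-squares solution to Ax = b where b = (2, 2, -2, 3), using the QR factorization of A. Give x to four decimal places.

v_1 = (-2, -3, -3, 0); ‖v_1‖ = 4.6904, so q_1 = (-0.4264, -0.6396, -0.6396, 0.0000).
q_1·v_2 = (-0.4264)·(-1) + (-0.6396)·3 + (-0.6396)·(-4) + 0.0000·2 = 1.0660.
u_2 = v_2 − 1.0660·q_1 = (-0.5455, 3.6818, -3.3182, 2.0000).
‖u_2‖ = 5.3725, so q_2 = (-0.1015, 0.6853, -0.6176, 0.3723).
Qᵀb = (-0.8528, 3.5196).
Back-substitute: x_2 = 3.5196/5.3725 = 0.6551.
x_1 = (-0.8528 − 1.0660·0.6551)/4.6904 = -0.3307.

x = (-0.3307, 0.6551)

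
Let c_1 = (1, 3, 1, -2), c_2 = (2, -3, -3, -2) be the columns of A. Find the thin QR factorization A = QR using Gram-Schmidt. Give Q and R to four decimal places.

c_1 = (1, 3, 1, -2); ‖c_1‖ = 3.8730, so q_1 = (0.2582, 0.7746, 0.2582, -0.5164).
q_1·c_2 = 0.2582·2 + 0.7746·(-3) + 0.2582·(-3) + (-0.5164)·(-2) = -1.5492.
u_2 = c_2 + 1.5492·q_1 = (2.4000, -1.8000, -2.6000, -2.8000).
‖u_2‖ = 4.8580, so q_2 = (0.4940, -0.3705, -0.5352, -0.5764).

Q = [[0.2582, 0.4940], [0.7746, -0.3705], [0.2582, -0.5352], [-0.5164, -0.5764]], R = [[3.8730, -1.5492], [0.0000, 4.8580]]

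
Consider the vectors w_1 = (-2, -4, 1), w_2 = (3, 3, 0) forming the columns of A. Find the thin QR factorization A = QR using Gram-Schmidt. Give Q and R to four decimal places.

w_1 = (-2, -4, 1); ‖w_1‖ = 4.5826, so q_1 = (-0.4364, -0.8729, 0.2182).
q_1·w_2 = (-0.4364)·3 + (-0.8729)·3 + 0.2182·0 = -3.9279.
u_2 = w_2 + 3.9279·q_1 = (1.2857, -0.4286, 0.8571).
‖u_2‖ = 1.6036, so q_2 = (0.8018, -0.2673, 0.5345).

Q = [[-0.4364, 0.8018], [-0.8729, -0.2673], [0.2182, 0.5345]], R = [[4.5826, -3.9279], [0.0000, 1.6036]]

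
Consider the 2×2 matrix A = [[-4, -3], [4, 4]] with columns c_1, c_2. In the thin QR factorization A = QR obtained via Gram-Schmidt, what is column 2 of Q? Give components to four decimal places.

q_2 = (0.7071, 0.7071)

c_1 = (-4, 4); ‖c_1‖ = 5.6569, so q_1 = (-0.7071, 0.7071).
q_1·c_2 = (-0.7071)·(-3) + 0.7071·4 = 4.9497.
u_2 = c_2 − 4.9497·q_1 = (0.5000, 0.5000).
‖u_2‖ = 0.7071, so q_2 = (0.7071, 0.7071).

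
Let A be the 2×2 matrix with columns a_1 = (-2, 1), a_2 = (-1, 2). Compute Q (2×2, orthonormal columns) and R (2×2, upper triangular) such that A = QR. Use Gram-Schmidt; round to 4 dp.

a_1 = (-2, 1); ‖a_1‖ = 2.2361, so q_1 = (-0.8944, 0.4472).
q_1·a_2 = (-0.8944)·(-1) + 0.4472·2 = 1.7889.
u_2 = a_2 − 1.7889·q_1 = (0.6000, 1.2000).
‖u_2‖ = 1.3416, so q_2 = (0.4472, 0.8944).

Q = [[-0.8944, 0.4472], [0.4472, 0.8944]], R = [[2.2361, 1.7889], [0.0000, 1.3416]]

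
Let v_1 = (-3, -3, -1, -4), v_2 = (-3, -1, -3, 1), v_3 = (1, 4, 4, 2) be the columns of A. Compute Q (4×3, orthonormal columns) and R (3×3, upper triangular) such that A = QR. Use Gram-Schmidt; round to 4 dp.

v_1 = (-3, -3, -1, -4); ‖v_1‖ = 5.9161, so q_1 = (-0.5071, -0.5071, -0.1690, -0.6761).
q_1·v_2 = (-0.5071)·(-3) + (-0.5071)·(-1) + (-0.1690)·(-3) + (-0.6761)·1 = 1.8593.
u_2 = v_2 − 1.8593·q_1 = (-2.0571, -0.0571, -2.6857, 2.2571).
‖u_2‖ = 4.0673, so q_2 = (-0.5058, -0.0140, -0.6603, 0.5549).
q_1·v_3 = (-0.5071)·1 + (-0.5071)·4 + (-0.1690)·4 + (-0.6761)·2 = -4.5638; q_2·v_3 = (-0.5058)·1 + (-0.0140)·4 + (-0.6603)·4 + 0.5549·2 = -2.0934.
u_3 = v_3 + 4.5638·q_1 + 2.0934·q_2 = (-2.3731, 1.6563, 1.8463, 0.0760).
‖u_3‖ = 3.4336, so q_3 = (-0.6911, 0.4824, 0.5377, 0.0221).

Q = [[-0.5071, -0.5058, -0.6911], [-0.5071, -0.0140, 0.4824], [-0.1690, -0.6603, 0.5377], [-0.6761, 0.5549, 0.0221]], R = [[5.9161, 1.8593, -4.5638], [0.0000, 4.0673, -2.0934], [0.0000, 0.0000, 3.4336]]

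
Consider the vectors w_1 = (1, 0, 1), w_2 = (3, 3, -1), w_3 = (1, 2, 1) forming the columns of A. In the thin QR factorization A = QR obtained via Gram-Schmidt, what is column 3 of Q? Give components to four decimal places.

w_1 = (1, 0, 1); ‖w_1‖ = 1.4142, so q_1 = (0.7071, 0.0000, 0.7071).
q_1·w_2 = 0.7071·3 + 0.0000·3 + 0.7071·(-1) = 1.4142.
u_2 = w_2 − 1.4142·q_1 = (2.0000, 3.0000, -2.0000).
‖u_2‖ = 4.1231, so q_2 = (0.4851, 0.7276, -0.4851).
q_1·w_3 = 0.7071·1 + 0.0000·2 + 0.7071·1 = 1.4142; q_2·w_3 = 0.4851·1 + 0.7276·2 + (-0.4851)·1 = 1.4552.
u_3 = w_3 − 1.4142·q_1 − 1.4552·q_2 = (-0.7059, 0.9412, 0.7059).
‖u_3‖ = 1.3720, so q_3 = (-0.5145, 0.6860, 0.5145).

q_3 = (-0.5145, 0.6860, 0.5145)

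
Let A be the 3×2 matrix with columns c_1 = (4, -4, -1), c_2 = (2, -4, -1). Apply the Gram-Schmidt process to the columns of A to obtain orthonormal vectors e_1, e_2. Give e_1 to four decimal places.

c_1 = (4, -4, -1); ‖c_1‖ = 5.7446, so e_1 = (0.6963, -0.6963, -0.1741).

e_1 = (0.6963, -0.6963, -0.1741)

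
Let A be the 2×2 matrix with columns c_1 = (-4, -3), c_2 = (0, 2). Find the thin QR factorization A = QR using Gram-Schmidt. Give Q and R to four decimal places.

q_1 = c_1/‖c_1‖ = (-4, -3)/5.0000 = (-0.8000, -0.6000).
r_{12} = q_1·c_2 = -1.2000.
u_2 = c_2 + 1.2000·q_1 = (-0.9600, 1.2800).
‖u_2‖ = 1.6000, so q_2 = (-0.6000, 0.8000).

Q = [[-0.8000, -0.6000], [-0.6000, 0.8000]], R = [[5.0000, -1.2000], [0.0000, 1.6000]]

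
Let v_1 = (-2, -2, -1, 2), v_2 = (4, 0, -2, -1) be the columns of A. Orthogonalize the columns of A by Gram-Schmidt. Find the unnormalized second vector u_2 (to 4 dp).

v_1 = (-2, -2, -1, 2); ‖v_1‖ = 3.6056, so e_1 = (-0.5547, -0.5547, -0.2774, 0.5547).
e_1·v_2 = (-0.5547)·4 + (-0.5547)·0 + (-0.2774)·(-2) + 0.5547·(-1) = -2.2188.
u_2 = v_2 + 2.2188·e_1 = (2.7692, -1.2308, -2.6154, 0.2308).

u_2 = (2.7692, -1.2308, -2.6154, 0.2308)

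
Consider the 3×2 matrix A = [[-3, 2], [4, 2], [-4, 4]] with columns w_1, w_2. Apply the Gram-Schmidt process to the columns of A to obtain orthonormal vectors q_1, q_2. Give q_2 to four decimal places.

q_2 = (0.2225, 0.7678, 0.6009)

w_1 = (-3, 4, -4); ‖w_1‖ = 6.4031, so q_1 = (-0.4685, 0.6247, -0.6247).
q_1·w_2 = (-0.4685)·2 + 0.6247·2 + (-0.6247)·4 = -2.1864.
u_2 = w_2 + 2.1864·q_1 = (0.9756, 3.3659, 2.6341).
‖u_2‖ = 4.3840, so q_2 = (0.2225, 0.7678, 0.6009).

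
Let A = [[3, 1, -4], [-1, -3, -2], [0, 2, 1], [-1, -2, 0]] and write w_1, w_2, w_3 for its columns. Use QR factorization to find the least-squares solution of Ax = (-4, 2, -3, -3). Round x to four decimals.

q_1 = w_1/‖w_1‖ = (3, -1, 0, -1)/3.3166 = (0.9045, -0.3015, 0.0000, -0.3015).
r_{12} = q_1·w_2 = 2.4121.
u_2 = w_2 − 2.4121·q_1 = (-1.1818, -2.2727, 2.0000, -1.2727).
‖u_2‖ = 3.4902, so q_2 = (-0.3386, -0.6512, 0.5730, -0.3647).
r_{13} = q_1·w_3 = -3.0151; r_{23} = q_2·w_3 = 3.2298.
u_3 = w_3 + 3.0151·q_1 − 3.2298·q_2 = (-0.1791, -0.8060, -0.8507, 0.2687).
‖u_3‖ = 1.2156, so q_3 = (-0.1473, -0.6630, -0.6999, 0.2210).
Qᵀb = (-3.3166, -0.5730, 0.6999).
Back-substitute: x_3 = 0.6999/1.2156 = 0.5758.
x_2 = (-0.5730 − 3.2298·0.5758)/3.4902 = -0.6970.
x_1 = (-3.3166 − 2.4121·(-0.6970) + 3.0151·0.5758)/3.3166 = 0.0303.

x = (0.0303, -0.6970, 0.5758)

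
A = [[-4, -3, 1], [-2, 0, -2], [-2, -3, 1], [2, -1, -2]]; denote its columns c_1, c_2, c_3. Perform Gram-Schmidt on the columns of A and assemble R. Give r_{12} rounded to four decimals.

q_1 = c_1/‖c_1‖ = (-4, -2, -2, 2)/5.2915 = (-0.7559, -0.3780, -0.3780, 0.3780).
r_{12} = q_1·c_2 = 3.0237.

r_{12} = 3.0237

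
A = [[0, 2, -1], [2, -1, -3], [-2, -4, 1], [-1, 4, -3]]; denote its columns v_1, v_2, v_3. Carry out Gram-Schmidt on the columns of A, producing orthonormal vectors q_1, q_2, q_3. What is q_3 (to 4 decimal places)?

q_3 = (-0.0695, -0.7053, -0.4230, -0.5646)

v_1 = (0, 2, -2, -1); ‖v_1‖ = 3.0000, so q_1 = (0.0000, 0.6667, -0.6667, -0.3333).
q_1·v_2 = 0.0000·2 + 0.6667·(-1) + (-0.6667)·(-4) + (-0.3333)·4 = 0.6667.
u_2 = v_2 − 0.6667·q_1 = (2.0000, -1.4444, -3.5556, 4.2222).
‖u_2‖ = 6.0461, so q_2 = (0.3308, -0.2389, -0.5881, 0.6983).
q_1·v_3 = 0.0000·(-1) + 0.6667·(-3) + (-0.6667)·1 + (-0.3333)·(-3) = -1.6667; q_2·v_3 = 0.3308·(-1) + (-0.2389)·(-3) + (-0.5881)·1 + 0.6983·(-3) = -2.2972.
u_3 = v_3 + 1.6667·q_1 + 2.2972·q_2 = (-0.2401, -2.4377, -1.4620, -1.9514).
‖u_3‖ = 3.4562, so q_3 = (-0.0695, -0.7053, -0.4230, -0.5646).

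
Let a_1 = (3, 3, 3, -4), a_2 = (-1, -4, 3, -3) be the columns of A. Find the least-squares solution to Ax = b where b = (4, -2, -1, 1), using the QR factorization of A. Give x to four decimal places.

q_1 = a_1/‖a_1‖ = (3, 3, 3, -4)/6.5574 = (0.4575, 0.4575, 0.4575, -0.6100).
r_{12} = q_1·a_2 = 0.9150.
u_2 = a_2 − 0.9150·q_1 = (-1.4186, -4.4186, 2.5814, -2.4419).
‖u_2‖ = 5.8449, so q_2 = (-0.2427, -0.7560, 0.4416, -0.4178).
Qᵀb = (-0.1525, -0.3183).
Back-substitute: x_2 = -0.3183/5.8449 = -0.0545.
x_1 = (-0.1525 − 0.9150·(-0.0545))/6.5574 = -0.0157.

x = (-0.0157, -0.0545)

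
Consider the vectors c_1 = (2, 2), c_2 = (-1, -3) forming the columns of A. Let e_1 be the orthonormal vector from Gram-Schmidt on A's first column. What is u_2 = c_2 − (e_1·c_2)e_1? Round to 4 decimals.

c_1 = (2, 2); ‖c_1‖ = 2.8284, so e_1 = (0.7071, 0.7071).
e_1·c_2 = 0.7071·(-1) + 0.7071·(-3) = -2.8284.
u_2 = c_2 + 2.8284·e_1 = (1.0000, -1.0000).

u_2 = (1.0000, -1.0000)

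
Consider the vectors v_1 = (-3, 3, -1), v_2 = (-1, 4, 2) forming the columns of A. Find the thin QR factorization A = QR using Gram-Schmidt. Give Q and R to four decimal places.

Q = [[-0.6882, 0.3025], [0.6882, 0.5597], [-0.2294, 0.7715]], R = [[4.3589, 2.9824], [0.0000, 3.4793]]

v_1 = (-3, 3, -1); ‖v_1‖ = 4.3589, so e_1 = (-0.6882, 0.6882, -0.2294).
e_1·v_2 = (-0.6882)·(-1) + 0.6882·4 + (-0.2294)·2 = 2.9824.
u_2 = v_2 − 2.9824·e_1 = (1.0526, 1.9474, 2.6842).
‖u_2‖ = 3.4793, so e_2 = (0.3025, 0.5597, 0.7715).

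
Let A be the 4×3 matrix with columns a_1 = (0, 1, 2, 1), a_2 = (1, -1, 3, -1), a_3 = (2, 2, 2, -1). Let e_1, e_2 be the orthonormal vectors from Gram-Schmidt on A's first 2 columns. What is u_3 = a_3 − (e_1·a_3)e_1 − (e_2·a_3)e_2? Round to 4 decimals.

a_1 = (0, 1, 2, 1); ‖a_1‖ = 2.4495, so e_1 = (0.0000, 0.4082, 0.8165, 0.4082).
e_1·a_2 = 0.0000·1 + 0.4082·(-1) + 0.8165·3 + 0.4082·(-1) = 1.6330.
u_2 = a_2 − 1.6330·e_1 = (1.0000, -1.6667, 1.6667, -1.6667).
‖u_2‖ = 3.0551, so e_2 = (0.3273, -0.5455, 0.5455, -0.5455).
e_1·a_3 = 0.0000·2 + 0.4082·2 + 0.8165·2 + 0.4082·(-1) = 2.0412; e_2·a_3 = 0.3273·2 + (-0.5455)·2 + 0.5455·2 + (-0.5455)·(-1) = 1.2002.
u_3 = a_3 − 2.0412·e_1 − 1.2002·e_2 = (1.6071, 1.8214, -0.3214, -1.1786).

u_3 = (1.6071, 1.8214, -0.3214, -1.1786)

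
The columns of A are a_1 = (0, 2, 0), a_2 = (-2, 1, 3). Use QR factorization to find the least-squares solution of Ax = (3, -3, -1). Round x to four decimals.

x = (-1.1538, -0.6923)

e_1 = a_1/‖a_1‖ = (0, 2, 0)/2.0000 = (0.0000, 1.0000, 0.0000).
r_{12} = e_1·a_2 = 1.0000.
u_2 = a_2 − 1.0000·e_1 = (-2.0000, 0.0000, 3.0000).
‖u_2‖ = 3.6056, so e_2 = (-0.5547, 0.0000, 0.8321).
Qᵀb = (-3.0000, -2.4962).
Back-substitute: x_2 = -2.4962/3.6056 = -0.6923.
x_1 = (-3.0000 − 1.0000·(-0.6923))/2.0000 = -1.1538.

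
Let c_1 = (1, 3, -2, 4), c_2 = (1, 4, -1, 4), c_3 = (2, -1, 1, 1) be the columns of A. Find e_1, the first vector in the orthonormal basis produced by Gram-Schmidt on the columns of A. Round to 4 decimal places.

e_1 = c_1/‖c_1‖ = (1, 3, -2, 4)/5.4772 = (0.1826, 0.5477, -0.3651, 0.7303).

e_1 = (0.1826, 0.5477, -0.3651, 0.7303)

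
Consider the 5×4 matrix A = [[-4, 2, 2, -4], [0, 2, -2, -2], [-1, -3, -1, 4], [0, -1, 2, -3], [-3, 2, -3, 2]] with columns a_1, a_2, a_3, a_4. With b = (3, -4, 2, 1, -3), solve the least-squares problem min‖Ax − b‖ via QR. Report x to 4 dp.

a_1 = (-4, 0, -1, 0, -3); ‖a_1‖ = 5.0990, so q_1 = (-0.7845, 0.0000, -0.1961, 0.0000, -0.5883).
q_1·a_2 = (-0.7845)·2 + 0.0000·2 + (-0.1961)·(-3) + 0.0000·(-1) + (-0.5883)·2 = -2.1573.
u_2 = a_2 + 2.1573·q_1 = (0.3077, 2.0000, -3.4231, -1.0000, 0.7308).
‖u_2‖ = 4.1649, so q_2 = (0.0739, 0.4802, -0.8219, -0.2401, 0.1755).
q_1·a_3 = (-0.7845)·2 + 0.0000·(-2) + (-0.1961)·(-1) + 0.0000·2 + (-0.5883)·(-3) = 0.3922; q_2·a_3 = 0.0739·2 + 0.4802·(-2) + (-0.8219)·(-1) + (-0.2401)·2 + 0.1755·(-3) = -0.9974.
u_3 = a_3 − 0.3922·q_1 + 0.9974·q_2 = (2.3814, -1.5211, -1.7428, 1.7605, -2.5942).
‖u_3‖ = 4.5663, so q_3 = (0.5215, -0.3331, -0.3817, 0.3855, -0.5681).
q_1·a_4 = (-0.7845)·(-4) + 0.0000·(-2) + (-0.1961)·4 + 0.0000·(-3) + (-0.5883)·2 = 1.1767; q_2·a_4 = 0.0739·(-4) + 0.4802·(-2) + (-0.8219)·4 + (-0.2401)·(-3) + 0.1755·2 = -3.4723; q_3·a_4 = 0.5215·(-4) + (-0.3331)·(-2) + (-0.3817)·4 + 0.3855·(-3) + (-0.5681)·2 = -5.2393.
u_4 = a_4 − 1.1767·q_1 + 3.4723·q_2 + 5.2393·q_3 = (-0.0880, -2.0778, -0.6227, -1.8137, 0.3250).
‖u_4‖ = 2.8475, so q_4 = (-0.0309, -0.7297, -0.2187, -0.6370, 0.1141).
Qᵀb = (-0.9806, -4.1095, 4.2235, 1.4094).
Back-substitute: x_4 = 1.4094/2.8475 = 0.4950.
x_3 = (4.2235 + 5.2393·0.4950)/4.5663 = 1.4928.
x_2 = (-4.1095 + 0.9974·1.4928 + 3.4723·0.4950)/4.1649 = -0.2166.
x_1 = (-0.9806 + 2.1573·(-0.2166) − 0.3922·1.4928 − 1.1767·0.4950)/5.0990 = -0.5130.

x = (-0.5130, -0.2166, 1.4928, 0.4950)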